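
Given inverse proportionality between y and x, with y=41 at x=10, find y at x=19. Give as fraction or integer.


Inverse proportion: y = k/x
Find k: k = 10 * 41 = 410
Compute y at x=19: y = 410/19
y = 410/19

410/19


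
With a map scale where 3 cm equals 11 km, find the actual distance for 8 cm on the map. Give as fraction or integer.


Map scale: 3 cm = 11 km
Measured distance on map = 8 cm
Set up proportion: 8 * 11 / 3
= 88 / 3
= 88/3 km

88/3


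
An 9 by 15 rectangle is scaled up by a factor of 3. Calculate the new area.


Original dimensions: 9 x 15
Enlargement factor = 3
New width = 9 * 3 = 27
New height = 15 * 3 = 45
New area = 27 * 45 = 1215

1215


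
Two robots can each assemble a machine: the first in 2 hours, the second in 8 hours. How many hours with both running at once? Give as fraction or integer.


Rate of A = 1/2 job per hour
Rate of B = 1/8 job per hour
Combined rate = 1/2 + 1/8
Find common denominator: (8 + 2)/(2*8) = 10/16
Combined rate = 5/8 job per hour
Time together = 1 / (5/8) = 8/5 hours

8/5


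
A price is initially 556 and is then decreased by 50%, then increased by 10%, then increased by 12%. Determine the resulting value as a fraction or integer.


Start: 556
Step 1: decrease by 50% => multiply by 50/100
  556 * 50/100 = 278
Step 2: increase by 10% => multiply by 110/100
  278 * 110/100 = 1529/5
Step 3: increase by 12% => multiply by 112/100
  1529/5 * 112/100 = 42812/125
Final value = 42812/125

42812/125


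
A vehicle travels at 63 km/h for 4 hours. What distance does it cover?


Using distance = speed * time
Speed = 63 km/h
Time = 4 hours
Distance = 63 * 4
= 252 km

252


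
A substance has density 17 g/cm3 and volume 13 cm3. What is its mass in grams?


Using mass = density * volume
Density = 17 g/cm3
Volume = 13 cm3
Mass = 17 * 13
= 221 g

221


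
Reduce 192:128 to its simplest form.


Find GCD(192, 128)
GCD = 64
Divide both by 64: 192/64 = 3, 128/64 = 2
Simplified ratio = 3:2

3:2


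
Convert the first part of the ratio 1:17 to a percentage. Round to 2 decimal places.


Total parts = 1 + 17 = 18
First part fraction = 1/18
Percentage = (1/18) * 100
= 0.055556 * 100
= 5.56%

5.56


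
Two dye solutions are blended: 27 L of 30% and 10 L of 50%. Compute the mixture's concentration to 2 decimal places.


Solute in mixture 1 = 30% of 27 L = 27*30/100 = 81/10 L
Solute in mixture 2 = 50% of 10 L = 10*50/100 = 5 L
Total solute = 81/10 + 5 = 131/10 L
Total volume = 27 + 10 = 37 L
Final concentration = 131/10/37 * 100 = 35.41%

35.41


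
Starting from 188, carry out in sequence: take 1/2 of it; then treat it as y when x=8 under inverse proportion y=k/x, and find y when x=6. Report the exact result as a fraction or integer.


Start with 188.
Step 1: Take 1/2: 188 * 1/2 = 94
Step 2: Inverse prop: k = (94)*8; new y = k/6 = 94*8/6 = 376/3
Final result = 376/3

376/3


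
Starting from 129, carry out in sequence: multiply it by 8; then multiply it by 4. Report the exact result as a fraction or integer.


Start with 129.
Step 1: Multiply by 8: 129 * 8 = 1032
Step 2: Multiply by 4: 1032 * 4 = 4128
Final result = 4128

4128


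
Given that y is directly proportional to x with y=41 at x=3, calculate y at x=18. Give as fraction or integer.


Direct proportion: y = kx
Find k: k = 41/3 = 41/3
Compute y at x=18: y = 41/3 * 18
y = 246

246


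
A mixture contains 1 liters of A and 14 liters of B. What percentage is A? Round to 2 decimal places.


Volume of A = 1 L
Volume of B = 14 L
Total volume = 1 + 14 = 15 L
Percentage of A = (1/15) * 100
= 6.67%

6.67


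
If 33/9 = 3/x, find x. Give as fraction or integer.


Setting up: 33/9 = 3/x
Cross multiply: 33 * x = 9 * 3
33x = 27
x = 27/33
x = 9/11

9/11


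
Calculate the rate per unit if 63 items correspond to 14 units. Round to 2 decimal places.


Total items = 63
Number of units = 14
Unit rate = 63 / 14
= 4.50 items per unit

4.50


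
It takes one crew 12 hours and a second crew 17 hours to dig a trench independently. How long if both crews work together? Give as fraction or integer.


Rate of A = 1/12 job per hour
Rate of B = 1/17 job per hour
Combined rate = 1/12 + 1/17
Find common denominator: (17 + 12)/(12*17) = 29/204
Combined rate = 29/204 job per hour
Time together = 1 / (29/204) = 204/29 hours

204/29


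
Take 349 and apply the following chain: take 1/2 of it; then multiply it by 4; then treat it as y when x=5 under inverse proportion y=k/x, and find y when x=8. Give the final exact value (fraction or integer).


Start with 349.
Step 1: Take 1/2: 349 * 1/2 = 349/2
Step 2: Multiply by 4: 349/2 * 4 = 698
Step 3: Inverse prop: k = (698)*5; new y = k/8 = 698*5/8 = 1745/4
Final result = 1745/4

1745/4


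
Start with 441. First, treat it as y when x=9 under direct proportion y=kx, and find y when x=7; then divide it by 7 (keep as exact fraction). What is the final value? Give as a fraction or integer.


Start with 441.
Step 1: Direct prop: k = (441)/9; new y = k*7 = 441*7/9 = 343
Step 2: Divide by 7: 343 / 7 = 49
Final result = 49

49


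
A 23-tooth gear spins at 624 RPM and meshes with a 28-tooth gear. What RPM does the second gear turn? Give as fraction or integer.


Gear ratio: teeth_A * RPM_A = teeth_B * RPM_B
23 * 624 = 28 * RPM_B
14352 = 28 * RPM_B
RPM_B = 14352 / 28
RPM_B = 3588/7

3588/7


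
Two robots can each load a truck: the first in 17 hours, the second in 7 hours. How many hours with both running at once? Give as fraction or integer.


Rate of A = 1/17 job per hour
Rate of B = 1/7 job per hour
Combined rate = 1/17 + 1/7
Find common denominator: (7 + 17)/(17*7) = 24/119
Combined rate = 24/119 job per hour
Time together = 1 / (24/119) = 119/24 hours

119/24


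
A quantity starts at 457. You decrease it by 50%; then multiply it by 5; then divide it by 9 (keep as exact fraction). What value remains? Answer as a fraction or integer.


Start with 457.
Step 1: Decrease by 50%: 457 * 50/100 = 457/2
Step 2: Multiply by 5: 457/2 * 5 = 2285/2
Step 3: Divide by 9: 2285/2 / 9 = 2285/18
Final result = 2285/18

2285/18


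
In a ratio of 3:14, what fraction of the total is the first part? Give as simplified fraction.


Total parts = 3 + 14 = 17
First part fraction = 3/17
Simplify: 3/17 = 3/17

3/17


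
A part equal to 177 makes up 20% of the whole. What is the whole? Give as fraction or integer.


Given: 177 is 20% of the whole
Set up: 177 = 20/100 * whole
whole = 177 * 100 / 20
whole = 17700 / 20
whole = 885

885


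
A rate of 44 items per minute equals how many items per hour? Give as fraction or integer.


Converting from per minute to per hour
Rate = 44 items per minute
Multiply by 60: 44 * 60
= 2640 items per hour

2640


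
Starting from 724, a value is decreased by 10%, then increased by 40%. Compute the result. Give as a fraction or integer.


Start: 724
Step 1: decrease by 10% => multiply by 90/100
  724 * 90/100 = 3258/5
Step 2: increase by 40% => multiply by 140/100
  3258/5 * 140/100 = 22806/25
Final value = 22806/25

22806/25


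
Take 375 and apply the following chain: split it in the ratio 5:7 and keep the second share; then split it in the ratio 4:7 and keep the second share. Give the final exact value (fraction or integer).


Start with 375.
Step 1: Split 5:7, second share = 375 * 7/12 = 875/4
Step 2: Split 4:7, second share = 875/4 * 7/11 = 6125/44
Final result = 6125/44

6125/44


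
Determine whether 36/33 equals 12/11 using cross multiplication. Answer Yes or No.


Cross multiply to check 36/33 = 12/11
Left cross product: 36 * 11 = 396
Right cross product: 33 * 12 = 396
396 = 396
Equal, so proportions match => Yes

Yes


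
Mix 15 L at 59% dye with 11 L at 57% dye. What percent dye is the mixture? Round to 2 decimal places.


Solute in mixture 1 = 59% of 15 L = 15*59/100 = 177/20 L
Solute in mixture 2 = 57% of 11 L = 11*57/100 = 627/100 L
Total solute = 177/20 + 627/100 = 378/25 L
Total volume = 15 + 11 = 26 L
Final concentration = 378/25/26 * 100 = 58.15%

58.15


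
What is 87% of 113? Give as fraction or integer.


Compute 87% of 113
Convert percentage: 87% = 87/100
Multiply: 113 * 87/100
= 9831/100
= 9831/100

9831/100


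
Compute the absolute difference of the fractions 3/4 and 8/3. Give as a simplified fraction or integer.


Simplify: 3/4 = 3/4 and 8/3 = 8/3
Find common denominator: LCD = 12
Convert: 9/12 and 32/12
Difference = |9 - 32|/12 = 23/12
Simplified = 23/12

23/12


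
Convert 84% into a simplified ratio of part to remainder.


Part = 84%, Remainder = 16%
Ratio = 84:16
GCD(84, 16) = 4
Simplify: 21:4 = 21:4

21:4


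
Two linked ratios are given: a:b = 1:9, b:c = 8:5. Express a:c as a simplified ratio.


Given a:b = 1:9 and b:c = 8:5
Make b consistent. Multiply first ratio by 8: a:b = 8:72
Multiply second ratio by 9: b:c = 72:45
Now b = 72 in both, so a:b:c = 8:72:45
Therefore a:c = 8:45
Simplify by GCD: a:c = 8:45

8:45


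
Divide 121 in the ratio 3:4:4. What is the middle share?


Ratio = 3:4:4
Total parts = 3 + 4 + 4 = 11
Value per part = 121 / 11 = 11
First share = 3 * 11 = 33
Middle share = 4 * 11 = 44
Third share = 4 * 11 = 44

44


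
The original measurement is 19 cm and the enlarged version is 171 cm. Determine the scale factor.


Original length = 19 cm
Scaled length = 171 cm
Scale factor = 171 / 19
= 9

9


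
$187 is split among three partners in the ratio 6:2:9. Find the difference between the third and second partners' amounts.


Total parts = 6 + 2 + 9 = 17
Value per part = 187 / 17 = 11
Shares: 6*11=66, 2*11=22, 9*11=99
Third share = 99, second share = 22
Difference = |99 - 22| = 77

77


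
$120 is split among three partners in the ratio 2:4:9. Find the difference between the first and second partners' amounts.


Total parts = 2 + 4 + 9 = 15
Value per part = 120 / 15 = 8
Shares: 2*8=16, 4*8=32, 9*8=72
First share = 16, second share = 32
Difference = |16 - 32| = 16

16


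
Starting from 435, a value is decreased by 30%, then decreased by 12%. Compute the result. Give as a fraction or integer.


Start: 435
Step 1: decrease by 30% => multiply by 70/100
  435 * 70/100 = 609/2
Step 2: decrease by 12% => multiply by 88/100
  609/2 * 88/100 = 6699/25
Final value = 6699/25

6699/25


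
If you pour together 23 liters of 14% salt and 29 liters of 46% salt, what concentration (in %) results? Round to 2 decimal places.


Solute in mixture 1 = 14% of 23 L = 23*14/100 = 161/50 L
Solute in mixture 2 = 46% of 29 L = 29*46/100 = 667/50 L
Total solute = 161/50 + 667/50 = 414/25 L
Total volume = 23 + 29 = 52 L
Final concentration = 414/25/52 * 100 = 31.85%

31.85


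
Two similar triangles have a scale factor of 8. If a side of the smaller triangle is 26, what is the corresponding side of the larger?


Similar triangles have proportional sides
Scale factor = 8
Smaller side = 26
Corresponding larger side = 26 * 8
= 208

208


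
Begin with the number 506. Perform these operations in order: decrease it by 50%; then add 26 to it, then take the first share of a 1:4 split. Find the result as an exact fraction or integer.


Start with 506.
Step 1: Decrease by 50%: 506 * 50/100 = 253
Step 2: Add 26: 253+26=279; split 1:4 first = 279*1/5 = 279/5
Final result = 279/5

279/5


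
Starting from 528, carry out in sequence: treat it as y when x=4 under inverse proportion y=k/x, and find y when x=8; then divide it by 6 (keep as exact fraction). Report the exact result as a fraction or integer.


Start with 528.
Step 1: Inverse prop: k = (528)*4; new y = k/8 = 528*4/8 = 264
Step 2: Divide by 6: 264 / 6 = 44
Final result = 44

44


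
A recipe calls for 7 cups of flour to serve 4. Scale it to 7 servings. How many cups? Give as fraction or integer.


Original: 7 cups for 4 servings
Target servings = 7
Scaling factor = 7/4
New amount = 7 * 7/4
= 49/4
= 49/4 cups

49/4


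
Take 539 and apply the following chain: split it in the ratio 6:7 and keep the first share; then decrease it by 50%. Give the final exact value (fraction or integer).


Start with 539.
Step 1: Split 6:7, first share = 539 * 6/13 = 3234/13
Step 2: Decrease by 50%: 3234/13 * 50/100 = 1617/13
Final result = 1617/13

1617/13


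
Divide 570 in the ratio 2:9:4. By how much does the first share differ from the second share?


Total parts = 2 + 9 + 4 = 15
Value per part = 570 / 15 = 38
Shares: 2*38=76, 9*38=342, 4*38=152
First share = 76, second share = 342
Difference = |76 - 342| = 266

266


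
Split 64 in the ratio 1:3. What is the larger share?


Total parts = 1 + 3 = 4
Value per part = 64 / 4 = 16
First share = 1 * 16 = 16
Second share = 3 * 16 = 48
Larger share = 48

48


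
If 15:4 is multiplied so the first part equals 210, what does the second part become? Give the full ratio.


Original ratio: 15:4
First term target: 210
Scale factor = 210 / 15 = 14
Multiply second term: 4 * 14 = 56
Equivalent ratio = 210:56

210:56


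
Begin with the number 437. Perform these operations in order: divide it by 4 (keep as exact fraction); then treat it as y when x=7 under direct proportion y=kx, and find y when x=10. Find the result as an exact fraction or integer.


Start with 437.
Step 1: Divide by 4: 437 / 4 = 437/4
Step 2: Direct prop: k = (437/4)/7; new y = k*10 = 437/4*10/7 = 2185/14
Final result = 2185/14

2185/14


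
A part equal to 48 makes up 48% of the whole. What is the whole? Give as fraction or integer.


Given: 48 is 48% of the whole
Set up: 48 = 48/100 * whole
whole = 48 * 100 / 48
whole = 4800 / 48
whole = 100

100


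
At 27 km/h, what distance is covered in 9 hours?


Using distance = speed * time
Speed = 27 km/h
Time = 9 hours
Distance = 27 * 9
= 243 km

243


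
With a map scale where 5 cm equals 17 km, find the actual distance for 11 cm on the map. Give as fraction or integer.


Map scale: 5 cm = 17 km
Measured distance on map = 11 cm
Set up proportion: 11 * 17 / 5
= 187 / 5
= 187/5 km

187/5


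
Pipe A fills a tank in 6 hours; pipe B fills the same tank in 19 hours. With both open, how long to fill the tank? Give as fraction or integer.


Rate of A = 1/6 job per hour
Rate of B = 1/19 job per hour
Combined rate = 1/6 + 1/19
Find common denominator: (19 + 6)/(6*19) = 25/114
Combined rate = 25/114 job per hour
Time together = 1 / (25/114) = 114/25 hours

114/25


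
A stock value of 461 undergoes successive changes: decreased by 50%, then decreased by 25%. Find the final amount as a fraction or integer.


Start: 461
Step 1: decrease by 50% => multiply by 50/100
  461 * 50/100 = 461/2
Step 2: decrease by 25% => multiply by 75/100
  461/2 * 75/100 = 1383/8
Final value = 1383/8

1383/8


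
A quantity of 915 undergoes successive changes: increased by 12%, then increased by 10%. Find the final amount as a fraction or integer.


Start: 915
Step 1: increase by 12% => multiply by 112/100
  915 * 112/100 = 5124/5
Step 2: increase by 10% => multiply by 110/100
  5124/5 * 110/100 = 28182/25
Final value = 28182/25

28182/25


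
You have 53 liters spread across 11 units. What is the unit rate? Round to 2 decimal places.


Total liters = 53
Number of units = 11
Unit rate = 53 / 11
= 4.82 liters per unit

4.82


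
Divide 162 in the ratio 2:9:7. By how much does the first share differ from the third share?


Total parts = 2 + 9 + 7 = 18
Value per part = 162 / 18 = 9
Shares: 2*9=18, 9*9=81, 7*9=63
First share = 18, third share = 63
Difference = |18 - 63| = 45

45


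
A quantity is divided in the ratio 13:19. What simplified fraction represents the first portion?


Total parts = 13 + 19 = 32
First part fraction = 13/32
Simplify: 13/32 = 13/32

13/32


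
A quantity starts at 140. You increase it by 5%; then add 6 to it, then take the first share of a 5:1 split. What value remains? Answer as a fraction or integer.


Start with 140.
Step 1: Increase by 5%: 140 * 105/100 = 147
Step 2: Add 6: 147+6=153; split 5:1 first = 153*5/6 = 255/2
Final result = 255/2

255/2


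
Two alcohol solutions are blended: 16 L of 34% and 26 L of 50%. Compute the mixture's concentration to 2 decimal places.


Solute in mixture 1 = 34% of 16 L = 16*34/100 = 136/25 L
Solute in mixture 2 = 50% of 26 L = 26*50/100 = 13 L
Total solute = 136/25 + 13 = 461/25 L
Total volume = 16 + 26 = 42 L
Final concentration = 461/25/42 * 100 = 43.90%

43.90


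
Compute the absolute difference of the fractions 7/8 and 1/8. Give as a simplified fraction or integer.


Simplify: 7/8 = 7/8 and 1/8 = 1/8
Find common denominator: LCD = 8
Convert: 7/8 and 1/8
Difference = |7 - 1|/8 = 6/8
Simplified = 3/4

3/4


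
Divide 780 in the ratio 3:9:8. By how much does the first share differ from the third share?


Total parts = 3 + 9 + 8 = 20
Value per part = 780 / 20 = 39
Shares: 3*39=117, 9*39=351, 8*39=312
First share = 117, third share = 312
Difference = |117 - 312| = 195

195


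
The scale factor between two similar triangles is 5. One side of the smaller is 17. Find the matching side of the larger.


Similar triangles have proportional sides
Scale factor = 5
Smaller side = 17
Corresponding larger side = 17 * 5
= 85

85


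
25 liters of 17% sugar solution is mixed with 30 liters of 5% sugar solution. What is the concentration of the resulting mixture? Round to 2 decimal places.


Solute in mixture 1 = 17% of 25 L = 25*17/100 = 17/4 L
Solute in mixture 2 = 5% of 30 L = 30*5/100 = 3/2 L
Total solute = 17/4 + 3/2 = 23/4 L
Total volume = 25 + 30 = 55 L
Final concentration = 23/4/55 * 100 = 10.45%

10.45


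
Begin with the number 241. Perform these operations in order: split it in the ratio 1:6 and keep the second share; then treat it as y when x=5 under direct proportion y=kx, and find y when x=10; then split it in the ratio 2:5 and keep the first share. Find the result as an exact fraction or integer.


Start with 241.
Step 1: Split 1:6, second share = 241 * 6/7 = 1446/7
Step 2: Direct prop: k = (1446/7)/5; new y = k*10 = 1446/7*10/5 = 2892/7
Step 3: Split 2:5, first share = 2892/7 * 2/7 = 5784/49
Final result = 5784/49

5784/49


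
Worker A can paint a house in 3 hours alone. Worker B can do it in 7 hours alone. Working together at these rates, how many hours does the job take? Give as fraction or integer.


Rate of A = 1/3 job per hour
Rate of B = 1/7 job per hour
Combined rate = 1/3 + 1/7
Find common denominator: (7 + 3)/(3*7) = 10/21
Combined rate = 10/21 job per hour
Time together = 1 / (10/21) = 21/10 hours

21/10


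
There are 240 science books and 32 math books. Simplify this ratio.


Find GCD(240, 32)
GCD = 16
Divide both by 16: 240/16 = 15, 32/16 = 2
Simplified ratio = 15:2

15:2


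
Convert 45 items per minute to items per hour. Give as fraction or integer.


Converting from per minute to per hour
Rate = 45 items per minute
Multiply by 60: 45 * 60
= 2700 items per hour

2700


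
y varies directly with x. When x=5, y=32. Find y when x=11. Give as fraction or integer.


Direct proportion: y = kx
Find k: k = 32/5 = 32/5
Compute y at x=11: y = 32/5 * 11
y = 352/5

352/5


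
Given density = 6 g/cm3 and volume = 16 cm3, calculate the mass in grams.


Using mass = density * volume
Density = 6 g/cm3
Volume = 16 cm3
Mass = 6 * 16
= 96 g

96


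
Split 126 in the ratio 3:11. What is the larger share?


Total parts = 3 + 11 = 14
Value per part = 126 / 14 = 9
First share = 3 * 9 = 27
Second share = 11 * 9 = 99
Larger share = 99

99


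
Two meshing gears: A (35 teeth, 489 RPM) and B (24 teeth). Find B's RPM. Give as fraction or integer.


Gear ratio: teeth_A * RPM_A = teeth_B * RPM_B
35 * 489 = 24 * RPM_B
17115 = 24 * RPM_B
RPM_B = 17115 / 24
RPM_B = 5705/8

5705/8


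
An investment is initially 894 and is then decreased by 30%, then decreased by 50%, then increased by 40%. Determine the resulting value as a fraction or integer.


Start: 894
Step 1: decrease by 30% => multiply by 70/100
  894 * 70/100 = 3129/5
Step 2: decrease by 50% => multiply by 50/100
  3129/5 * 50/100 = 3129/10
Step 3: increase by 40% => multiply by 140/100
  3129/10 * 140/100 = 21903/50
Final value = 21903/50

21903/50


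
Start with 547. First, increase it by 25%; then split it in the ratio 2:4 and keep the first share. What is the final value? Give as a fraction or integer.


Start with 547.
Step 1: Increase by 25%: 547 * 125/100 = 2735/4
Step 2: Split 2:4, first share = 2735/4 * 2/6 = 2735/12
Final result = 2735/12

2735/12


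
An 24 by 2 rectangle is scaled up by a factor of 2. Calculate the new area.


Original dimensions: 24 x 2
Enlargement factor = 2
New width = 24 * 2 = 48
New height = 2 * 2 = 4
New area = 48 * 4 = 192

192


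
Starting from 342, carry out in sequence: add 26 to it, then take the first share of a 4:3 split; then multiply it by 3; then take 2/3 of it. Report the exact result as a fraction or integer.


Start with 342.
Step 1: Add 26: 342+26=368; split 4:3 first = 368*4/7 = 1472/7
Step 2: Multiply by 3: 1472/7 * 3 = 4416/7
Step 3: Take 2/3: 4416/7 * 2/3 = 2944/7
Final result = 2944/7

2944/7


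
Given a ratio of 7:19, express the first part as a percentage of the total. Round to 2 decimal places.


Total parts = 7 + 19 = 26
First part fraction = 7/26
Percentage = (7/26) * 100
= 0.269231 * 100
= 26.92%

26.92


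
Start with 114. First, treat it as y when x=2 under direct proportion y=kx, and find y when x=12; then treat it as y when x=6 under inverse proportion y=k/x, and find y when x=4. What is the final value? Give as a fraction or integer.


Start with 114.
Step 1: Direct prop: k = (114)/2; new y = k*12 = 114*12/2 = 684
Step 2: Inverse prop: k = (684)*6; new y = k/4 = 684*6/4 = 1026
Final result = 1026

1026


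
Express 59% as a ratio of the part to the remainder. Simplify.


Part = 59%, Remainder = 41%
Ratio = 59:41
GCD(59, 41) = 1
Simplify: 59:41 = 59:41

59:41


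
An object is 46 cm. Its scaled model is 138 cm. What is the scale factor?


Original length = 46 cm
Scaled length = 138 cm
Scale factor = 138 / 46
= 3

3


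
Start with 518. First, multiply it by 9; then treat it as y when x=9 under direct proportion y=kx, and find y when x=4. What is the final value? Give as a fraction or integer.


Start with 518.
Step 1: Multiply by 9: 518 * 9 = 4662
Step 2: Direct prop: k = (4662)/9; new y = k*4 = 4662*4/9 = 2072
Final result = 2072

2072


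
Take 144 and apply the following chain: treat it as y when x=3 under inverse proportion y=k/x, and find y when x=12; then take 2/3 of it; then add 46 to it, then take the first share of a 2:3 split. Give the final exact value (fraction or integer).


Start with 144.
Step 1: Inverse prop: k = (144)*3; new y = k/12 = 144*3/12 = 36
Step 2: Take 2/3: 36 * 2/3 = 24
Step 3: Add 46: 24+46=70; split 2:3 first = 70*2/5 = 28
Final result = 28

28


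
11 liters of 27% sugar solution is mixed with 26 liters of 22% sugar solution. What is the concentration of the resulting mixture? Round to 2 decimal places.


Solute in mixture 1 = 27% of 11 L = 11*27/100 = 297/100 L
Solute in mixture 2 = 22% of 26 L = 26*22/100 = 143/25 L
Total solute = 297/100 + 143/25 = 869/100 L
Total volume = 11 + 26 = 37 L
Final concentration = 869/100/37 * 100 = 23.49%

23.49


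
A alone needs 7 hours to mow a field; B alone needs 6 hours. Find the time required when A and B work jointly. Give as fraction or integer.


Rate of A = 1/7 job per hour
Rate of B = 1/6 job per hour
Combined rate = 1/7 + 1/6
Find common denominator: (6 + 7)/(7*6) = 13/42
Combined rate = 13/42 job per hour
Time together = 1 / (13/42) = 42/13 hours

42/13


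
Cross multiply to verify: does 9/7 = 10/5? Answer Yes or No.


Cross multiply to check 9/7 = 10/5
Left cross product: 9 * 5 = 45
Right cross product: 7 * 10 = 70
45 != 70
Not equal, so proportions differ => No

No


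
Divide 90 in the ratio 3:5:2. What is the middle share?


Ratio = 3:5:2
Total parts = 3 + 5 + 2 = 10
Value per part = 90 / 10 = 9
First share = 3 * 9 = 27
Middle share = 5 * 9 = 45
Third share = 2 * 9 = 18

45


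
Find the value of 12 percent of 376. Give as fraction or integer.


Compute 12% of 376
Convert percentage: 12% = 12/100
Multiply: 376 * 12/100
= 4512/100
= 1128/25

1128/25


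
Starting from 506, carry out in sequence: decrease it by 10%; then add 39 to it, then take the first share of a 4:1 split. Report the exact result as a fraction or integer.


Start with 506.
Step 1: Decrease by 10%: 506 * 90/100 = 2277/5
Step 2: Add 39: 2277/5+39=2472/5; split 4:1 first = 2472/5*4/5 = 9888/25
Final result = 9888/25

9888/25


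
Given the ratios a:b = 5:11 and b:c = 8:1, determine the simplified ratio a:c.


Given a:b = 5:11 and b:c = 8:1
Make b consistent. Multiply first ratio by 8: a:b = 40:88
Multiply second ratio by 11: b:c = 88:11
Now b = 88 in both, so a:b:c = 40:88:11
Therefore a:c = 40:11
Simplify by GCD: a:c = 40:11

40:11


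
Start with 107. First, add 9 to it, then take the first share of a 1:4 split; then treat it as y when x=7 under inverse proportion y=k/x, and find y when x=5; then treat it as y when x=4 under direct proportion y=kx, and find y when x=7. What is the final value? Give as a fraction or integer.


Start with 107.
Step 1: Add 9: 107+9=116; split 1:4 first = 116*1/5 = 116/5
Step 2: Inverse prop: k = (116/5)*7; new y = k/5 = 116/5*7/5 = 812/25
Step 3: Direct prop: k = (812/25)/4; new y = k*7 = 812/25*7/4 = 1421/25
Final result = 1421/25

1421/25


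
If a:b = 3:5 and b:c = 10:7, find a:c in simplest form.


Given a:b = 3:5 and b:c = 10:7
Make b consistent. Multiply first ratio by 10: a:b = 30:50
Multiply second ratio by 5: b:c = 50:35
Now b = 50 in both, so a:b:c = 30:50:35
Therefore a:c = 30:35
Simplify by GCD: a:c = 6:7

6:7


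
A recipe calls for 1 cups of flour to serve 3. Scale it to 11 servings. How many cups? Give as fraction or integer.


Original: 1 cups for 3 servings
Target servings = 11
Scaling factor = 11/3
New amount = 1 * 11/3
= 11/3
= 11/3 cups

11/3


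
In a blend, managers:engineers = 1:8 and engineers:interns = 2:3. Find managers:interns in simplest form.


Given a:b = 1:8 and b:c = 2:3
Make b consistent. Multiply first ratio by 2: a:b = 2:16
Multiply second ratio by 8: b:c = 16:24
Now b = 16 in both, so a:b:c = 2:16:24
Therefore a:c = 2:24
Simplify by GCD: a:c = 1:12

1:12


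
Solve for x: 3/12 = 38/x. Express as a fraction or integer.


Setting up: 3/12 = 38/x
Cross multiply: 3 * x = 12 * 38
3x = 456
x = 456/3
x = 152

152


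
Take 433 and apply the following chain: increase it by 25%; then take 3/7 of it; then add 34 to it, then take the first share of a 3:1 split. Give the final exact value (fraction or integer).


Start with 433.
Step 1: Increase by 25%: 433 * 125/100 = 2165/4
Step 2: Take 3/7: 2165/4 * 3/7 = 6495/28
Step 3: Add 34: 6495/28+34=7447/28; split 3:1 first = 7447/28*3/4 = 22341/112
Final result = 22341/112

22341/112


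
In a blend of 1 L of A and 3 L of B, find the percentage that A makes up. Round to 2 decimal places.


Volume of A = 1 L
Volume of B = 3 L
Total volume = 1 + 3 = 4 L
Percentage of A = (1/4) * 100
= 25.00%

25.00


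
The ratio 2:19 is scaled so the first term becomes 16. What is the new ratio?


Original ratio: 2:19
First term target: 16
Scale factor = 16 / 2 = 8
Multiply second term: 19 * 8 = 152
Equivalent ratio = 16:152

16:152


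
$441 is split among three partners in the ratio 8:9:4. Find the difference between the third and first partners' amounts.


Total parts = 8 + 9 + 4 = 21
Value per part = 441 / 21 = 21
Shares: 8*21=168, 9*21=189, 4*21=84
Third share = 84, first share = 168
Difference = |84 - 168| = 84

84


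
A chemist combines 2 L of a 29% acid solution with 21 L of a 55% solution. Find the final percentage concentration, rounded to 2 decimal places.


Solute in mixture 1 = 29% of 2 L = 2*29/100 = 29/50 L
Solute in mixture 2 = 55% of 21 L = 21*55/100 = 231/20 L
Total solute = 29/50 + 231/20 = 1213/100 L
Total volume = 2 + 21 = 23 L
Final concentration = 1213/100/23 * 100 = 52.74%

52.74


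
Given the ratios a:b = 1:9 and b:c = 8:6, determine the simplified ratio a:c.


Given a:b = 1:9 and b:c = 8:6
Make b consistent. Multiply first ratio by 8: a:b = 8:72
Multiply second ratio by 9: b:c = 72:54
Now b = 72 in both, so a:b:c = 8:72:54
Therefore a:c = 8:54
Simplify by GCD: a:c = 4:27

4:27


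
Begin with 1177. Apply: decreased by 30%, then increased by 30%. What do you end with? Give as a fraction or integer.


Start: 1177
Step 1: decrease by 30% => multiply by 70/100
  1177 * 70/100 = 8239/10
Step 2: increase by 30% => multiply by 130/100
  8239/10 * 130/100 = 107107/100
Final value = 107107/100

107107/100


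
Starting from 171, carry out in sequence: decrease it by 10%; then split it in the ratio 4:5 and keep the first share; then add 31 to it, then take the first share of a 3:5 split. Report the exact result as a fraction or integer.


Start with 171.
Step 1: Decrease by 10%: 171 * 90/100 = 1539/10
Step 2: Split 4:5, first share = 1539/10 * 4/9 = 342/5
Step 3: Add 31: 342/5+31=497/5; split 3:5 first = 497/5*3/8 = 1491/40
Final result = 1491/40

1491/40


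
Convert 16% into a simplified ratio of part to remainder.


Part = 16%, Remainder = 84%
Ratio = 16:84
GCD(16, 84) = 4
Simplify: 4:21 = 4:21

4:21


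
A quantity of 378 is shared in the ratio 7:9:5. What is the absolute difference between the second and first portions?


Total parts = 7 + 9 + 5 = 21
Value per part = 378 / 21 = 18
Shares: 7*18=126, 9*18=162, 5*18=90
Second share = 162, first share = 126
Difference = |162 - 126| = 36

36


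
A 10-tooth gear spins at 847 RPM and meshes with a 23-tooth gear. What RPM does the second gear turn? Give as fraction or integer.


Gear ratio: teeth_A * RPM_A = teeth_B * RPM_B
10 * 847 = 23 * RPM_B
8470 = 23 * RPM_B
RPM_B = 8470 / 23
RPM_B = 8470/23

8470/23


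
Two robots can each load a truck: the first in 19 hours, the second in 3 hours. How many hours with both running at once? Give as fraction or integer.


Rate of A = 1/19 job per hour
Rate of B = 1/3 job per hour
Combined rate = 1/19 + 1/3
Find common denominator: (3 + 19)/(19*3) = 22/57
Combined rate = 22/57 job per hour
Time together = 1 / (22/57) = 57/22 hours

57/22


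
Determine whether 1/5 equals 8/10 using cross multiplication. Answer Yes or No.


Cross multiply to check 1/5 = 8/10
Left cross product: 1 * 10 = 10
Right cross product: 5 * 8 = 40
10 != 40
Not equal, so proportions differ => No

No


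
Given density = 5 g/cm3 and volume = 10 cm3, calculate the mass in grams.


Using mass = density * volume
Density = 5 g/cm3
Volume = 10 cm3
Mass = 5 * 10
= 50 g

50


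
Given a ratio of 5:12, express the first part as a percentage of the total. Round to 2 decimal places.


Total parts = 5 + 12 = 17
First part fraction = 5/17
Percentage = (5/17) * 100
= 0.294118 * 100
= 29.41%

29.41


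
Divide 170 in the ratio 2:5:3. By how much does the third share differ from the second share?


Total parts = 2 + 5 + 3 = 10
Value per part = 170 / 10 = 17
Shares: 2*17=34, 5*17=85, 3*17=51
Third share = 51, second share = 85
Difference = |51 - 85| = 34

34


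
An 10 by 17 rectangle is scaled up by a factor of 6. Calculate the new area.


Original dimensions: 10 x 17
Enlargement factor = 6
New width = 10 * 6 = 60
New height = 17 * 6 = 102
New area = 60 * 102 = 6120

6120


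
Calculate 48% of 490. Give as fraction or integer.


Compute 48% of 490
Convert percentage: 48% = 48/100
Multiply: 490 * 48/100
= 23520/100
= 1176/5

1176/5


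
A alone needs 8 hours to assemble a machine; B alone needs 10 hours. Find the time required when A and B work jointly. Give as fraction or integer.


Rate of A = 1/8 job per hour
Rate of B = 1/10 job per hour
Combined rate = 1/8 + 1/10
Find common denominator: (10 + 8)/(8*10) = 18/80
Combined rate = 9/40 job per hour
Time together = 1 / (9/40) = 40/9 hours

40/9


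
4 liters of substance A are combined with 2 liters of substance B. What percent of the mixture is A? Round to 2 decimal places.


Volume of A = 4 L
Volume of B = 2 L
Total volume = 4 + 2 = 6 L
Percentage of A = (4/6) * 100
= 66.67%

66.67


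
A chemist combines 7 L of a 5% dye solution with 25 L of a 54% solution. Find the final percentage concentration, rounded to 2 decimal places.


Solute in mixture 1 = 5% of 7 L = 7*5/100 = 7/20 L
Solute in mixture 2 = 54% of 25 L = 25*54/100 = 27/2 L
Total solute = 7/20 + 27/2 = 277/20 L
Total volume = 7 + 25 = 32 L
Final concentration = 277/20/32 * 100 = 43.28%

43.28


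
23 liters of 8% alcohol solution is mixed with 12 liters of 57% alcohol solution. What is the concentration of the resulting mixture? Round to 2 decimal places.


Solute in mixture 1 = 8% of 23 L = 23*8/100 = 46/25 L
Solute in mixture 2 = 57% of 12 L = 12*57/100 = 171/25 L
Total solute = 46/25 + 171/25 = 217/25 L
Total volume = 23 + 12 = 35 L
Final concentration = 217/25/35 * 100 = 24.80%

24.80


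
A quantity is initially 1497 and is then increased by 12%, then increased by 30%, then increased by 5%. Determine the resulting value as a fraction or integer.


Start: 1497
Step 1: increase by 12% => multiply by 112/100
  1497 * 112/100 = 41916/25
Step 2: increase by 30% => multiply by 130/100
  41916/25 * 130/100 = 272454/125
Step 3: increase by 5% => multiply by 105/100
  272454/125 * 105/100 = 2860767/1250
Final value = 2860767/1250

2860767/1250


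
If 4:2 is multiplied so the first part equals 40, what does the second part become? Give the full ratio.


Original ratio: 4:2
First term target: 40
Scale factor = 40 / 4 = 10
Multiply second term: 2 * 10 = 20
Equivalent ratio = 40:20

40:20


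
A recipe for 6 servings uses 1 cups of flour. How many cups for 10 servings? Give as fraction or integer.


Original: 1 cups for 6 servings
Target servings = 10
Scaling factor = 10/6
New amount = 1 * 10/6
= 10/6
= 5/3 cups

5/3


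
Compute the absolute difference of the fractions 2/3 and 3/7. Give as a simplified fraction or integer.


Simplify: 2/3 = 2/3 and 3/7 = 3/7
Find common denominator: LCD = 21
Convert: 14/21 and 9/21
Difference = |14 - 9|/21 = 5/21
Simplified = 5/21

5/21


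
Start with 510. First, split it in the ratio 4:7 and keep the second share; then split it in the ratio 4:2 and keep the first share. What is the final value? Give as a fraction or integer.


Start with 510.
Step 1: Split 4:7, second share = 510 * 7/11 = 3570/11
Step 2: Split 4:2, first share = 3570/11 * 4/6 = 2380/11
Final result = 2380/11

2380/11


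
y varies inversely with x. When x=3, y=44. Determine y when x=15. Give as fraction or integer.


Inverse proportion: y = k/x
Find k: k = 3 * 44 = 132
Compute y at x=15: y = 132/15
y = 44/5

44/5


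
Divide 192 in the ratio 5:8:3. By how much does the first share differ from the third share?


Total parts = 5 + 8 + 3 = 16
Value per part = 192 / 16 = 12
Shares: 5*12=60, 8*12=96, 3*12=36
First share = 60, third share = 36
Difference = |60 - 36| = 24

24


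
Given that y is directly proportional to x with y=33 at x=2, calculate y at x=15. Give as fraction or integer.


Direct proportion: y = kx
Find k: k = 33/2 = 33/2
Compute y at x=15: y = 33/2 * 15
y = 495/2

495/2


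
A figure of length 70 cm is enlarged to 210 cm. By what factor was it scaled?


Original length = 70 cm
Scaled length = 210 cm
Scale factor = 210 / 70
= 3

3


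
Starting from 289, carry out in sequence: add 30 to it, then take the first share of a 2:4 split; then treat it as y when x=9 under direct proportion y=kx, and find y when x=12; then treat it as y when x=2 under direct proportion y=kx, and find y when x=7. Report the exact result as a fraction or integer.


Start with 289.
Step 1: Add 30: 289+30=319; split 2:4 first = 319*2/6 = 319/3
Step 2: Direct prop: k = (319/3)/9; new y = k*12 = 319/3*12/9 = 1276/9
Step 3: Direct prop: k = (1276/9)/2; new y = k*7 = 1276/9*7/2 = 4466/9
Final result = 4466/9

4466/9


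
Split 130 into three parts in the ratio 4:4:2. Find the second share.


Ratio = 4:4:2
Total parts = 4 + 4 + 2 = 10
Value per part = 130 / 10 = 13
First share = 4 * 13 = 52
Middle share = 4 * 13 = 52
Third share = 2 * 13 = 26

52


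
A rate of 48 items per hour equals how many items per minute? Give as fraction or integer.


Converting from per hour to per minute
Rate = 48 items per hour
Divide by 60: 48/60
= 4/5 items per minute

4/5


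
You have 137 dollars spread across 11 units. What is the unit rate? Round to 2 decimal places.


Total dollars = 137
Number of units = 11
Unit rate = 137 / 11
= 12.45 dollars per unit

12.45


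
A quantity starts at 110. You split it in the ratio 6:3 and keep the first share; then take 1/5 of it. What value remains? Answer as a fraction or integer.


Start with 110.
Step 1: Split 6:3, first share = 110 * 6/9 = 220/3
Step 2: Take 1/5: 220/3 * 1/5 = 44/3
Final result = 44/3

44/3


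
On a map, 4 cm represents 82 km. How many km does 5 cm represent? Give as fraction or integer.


Map scale: 4 cm = 82 km
Measured distance on map = 5 cm
Set up proportion: 5 * 82 / 4
= 410 / 4
= 205/2 km

205/2


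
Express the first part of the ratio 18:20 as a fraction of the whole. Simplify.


Total parts = 18 + 20 = 38
First part fraction = 18/38
Simplify: 18/38 = 9/19

9/19


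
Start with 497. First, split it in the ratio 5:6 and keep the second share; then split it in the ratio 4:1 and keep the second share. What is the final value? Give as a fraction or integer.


Start with 497.
Step 1: Split 5:6, second share = 497 * 6/11 = 2982/11
Step 2: Split 4:1, second share = 2982/11 * 1/5 = 2982/55
Final result = 2982/55

2982/55


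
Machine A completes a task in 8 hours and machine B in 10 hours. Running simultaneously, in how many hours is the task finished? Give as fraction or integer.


Rate of A = 1/8 job per hour
Rate of B = 1/10 job per hour
Combined rate = 1/8 + 1/10
Find common denominator: (10 + 8)/(8*10) = 18/80
Combined rate = 9/40 job per hour
Time together = 1 / (9/40) = 40/9 hours

40/9


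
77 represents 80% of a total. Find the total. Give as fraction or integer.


Given: 77 is 80% of the whole
Set up: 77 = 80/100 * whole
whole = 77 * 100 / 80
whole = 7700 / 80
whole = 385/4

385/4


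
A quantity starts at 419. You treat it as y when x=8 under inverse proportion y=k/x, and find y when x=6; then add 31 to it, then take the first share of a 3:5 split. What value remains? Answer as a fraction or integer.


Start with 419.
Step 1: Inverse prop: k = (419)*8; new y = k/6 = 419*8/6 = 1676/3
Step 2: Add 31: 1676/3+31=1769/3; split 3:5 first = 1769/3*3/8 = 1769/8
Final result = 1769/8

1769/8


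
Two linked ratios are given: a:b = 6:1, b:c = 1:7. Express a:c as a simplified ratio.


Given a:b = 6:1 and b:c = 1:7
Make b consistent. Multiply first ratio by 1: a:b = 6:1
Multiply second ratio by 1: b:c = 1:7
Now b = 1 in both, so a:b:c = 6:1:7
Therefore a:c = 6:7
Simplify by GCD: a:c = 6:7

6:7


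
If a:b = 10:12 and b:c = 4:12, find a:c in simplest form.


Given a:b = 10:12 and b:c = 4:12
Make b consistent. Multiply first ratio by 4: a:b = 40:48
Multiply second ratio by 12: b:c = 48:144
Now b = 48 in both, so a:b:c = 40:48:144
Therefore a:c = 40:144
Simplify by GCD: a:c = 5:18

5:18


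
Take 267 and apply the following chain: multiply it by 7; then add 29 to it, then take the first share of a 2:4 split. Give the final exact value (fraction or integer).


Start with 267.
Step 1: Multiply by 7: 267 * 7 = 1869
Step 2: Add 29: 1869+29=1898; split 2:4 first = 1898*2/6 = 1898/3
Final result = 1898/3

1898/3


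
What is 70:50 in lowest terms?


Find GCD(70, 50)
GCD = 10
Divide both by 10: 70/10 = 7, 50/10 = 5
Simplified ratio = 7:5

7:5


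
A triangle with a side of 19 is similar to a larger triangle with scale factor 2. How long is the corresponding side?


Similar triangles have proportional sides
Scale factor = 2
Smaller side = 19
Corresponding larger side = 19 * 2
= 38

38
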